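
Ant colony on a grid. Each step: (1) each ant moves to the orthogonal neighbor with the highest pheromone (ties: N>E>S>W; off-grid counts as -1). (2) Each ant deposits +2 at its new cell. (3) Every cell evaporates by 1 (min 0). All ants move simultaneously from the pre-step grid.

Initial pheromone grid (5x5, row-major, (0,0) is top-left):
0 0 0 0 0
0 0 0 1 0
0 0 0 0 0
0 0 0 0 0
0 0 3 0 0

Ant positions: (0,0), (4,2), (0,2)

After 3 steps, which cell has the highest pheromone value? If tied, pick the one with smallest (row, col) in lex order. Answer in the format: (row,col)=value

Step 1: ant0:(0,0)->E->(0,1) | ant1:(4,2)->N->(3,2) | ant2:(0,2)->E->(0,3)
  grid max=2 at (4,2)
Step 2: ant0:(0,1)->E->(0,2) | ant1:(3,2)->S->(4,2) | ant2:(0,3)->E->(0,4)
  grid max=3 at (4,2)
Step 3: ant0:(0,2)->E->(0,3) | ant1:(4,2)->N->(3,2) | ant2:(0,4)->S->(1,4)
  grid max=2 at (4,2)
Final grid:
  0 0 0 1 0
  0 0 0 0 1
  0 0 0 0 0
  0 0 1 0 0
  0 0 2 0 0
Max pheromone 2 at (4,2)

Answer: (4,2)=2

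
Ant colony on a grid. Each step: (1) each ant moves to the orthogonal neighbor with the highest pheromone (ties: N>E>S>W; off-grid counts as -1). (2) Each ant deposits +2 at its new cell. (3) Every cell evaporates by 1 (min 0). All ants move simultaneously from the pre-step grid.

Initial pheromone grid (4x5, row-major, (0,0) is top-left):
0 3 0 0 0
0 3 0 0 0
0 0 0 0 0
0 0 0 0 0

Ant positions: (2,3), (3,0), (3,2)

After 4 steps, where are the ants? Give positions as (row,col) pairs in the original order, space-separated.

Step 1: ant0:(2,3)->N->(1,3) | ant1:(3,0)->N->(2,0) | ant2:(3,2)->N->(2,2)
  grid max=2 at (0,1)
Step 2: ant0:(1,3)->N->(0,3) | ant1:(2,0)->N->(1,0) | ant2:(2,2)->N->(1,2)
  grid max=1 at (0,1)
Step 3: ant0:(0,3)->E->(0,4) | ant1:(1,0)->E->(1,1) | ant2:(1,2)->W->(1,1)
  grid max=4 at (1,1)
Step 4: ant0:(0,4)->S->(1,4) | ant1:(1,1)->N->(0,1) | ant2:(1,1)->N->(0,1)
  grid max=3 at (0,1)

(1,4) (0,1) (0,1)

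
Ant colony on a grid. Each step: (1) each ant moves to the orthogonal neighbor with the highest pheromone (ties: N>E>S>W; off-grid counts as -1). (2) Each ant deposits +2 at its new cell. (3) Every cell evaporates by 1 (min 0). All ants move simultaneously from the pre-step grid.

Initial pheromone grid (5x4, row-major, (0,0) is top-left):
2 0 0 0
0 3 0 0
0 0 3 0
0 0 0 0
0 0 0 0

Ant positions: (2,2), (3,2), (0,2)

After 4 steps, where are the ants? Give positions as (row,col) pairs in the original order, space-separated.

Step 1: ant0:(2,2)->N->(1,2) | ant1:(3,2)->N->(2,2) | ant2:(0,2)->E->(0,3)
  grid max=4 at (2,2)
Step 2: ant0:(1,2)->S->(2,2) | ant1:(2,2)->N->(1,2) | ant2:(0,3)->S->(1,3)
  grid max=5 at (2,2)
Step 3: ant0:(2,2)->N->(1,2) | ant1:(1,2)->S->(2,2) | ant2:(1,3)->W->(1,2)
  grid max=6 at (2,2)
Step 4: ant0:(1,2)->S->(2,2) | ant1:(2,2)->N->(1,2) | ant2:(1,2)->S->(2,2)
  grid max=9 at (2,2)

(2,2) (1,2) (2,2)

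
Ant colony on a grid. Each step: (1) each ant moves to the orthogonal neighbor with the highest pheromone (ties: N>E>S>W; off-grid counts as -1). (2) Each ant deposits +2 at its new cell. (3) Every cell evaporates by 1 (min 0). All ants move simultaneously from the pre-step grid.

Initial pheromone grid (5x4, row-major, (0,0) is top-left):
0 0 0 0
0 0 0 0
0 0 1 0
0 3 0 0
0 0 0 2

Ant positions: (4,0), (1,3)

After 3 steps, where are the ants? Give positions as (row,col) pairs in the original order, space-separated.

Step 1: ant0:(4,0)->N->(3,0) | ant1:(1,3)->N->(0,3)
  grid max=2 at (3,1)
Step 2: ant0:(3,0)->E->(3,1) | ant1:(0,3)->S->(1,3)
  grid max=3 at (3,1)
Step 3: ant0:(3,1)->N->(2,1) | ant1:(1,3)->N->(0,3)
  grid max=2 at (3,1)

(2,1) (0,3)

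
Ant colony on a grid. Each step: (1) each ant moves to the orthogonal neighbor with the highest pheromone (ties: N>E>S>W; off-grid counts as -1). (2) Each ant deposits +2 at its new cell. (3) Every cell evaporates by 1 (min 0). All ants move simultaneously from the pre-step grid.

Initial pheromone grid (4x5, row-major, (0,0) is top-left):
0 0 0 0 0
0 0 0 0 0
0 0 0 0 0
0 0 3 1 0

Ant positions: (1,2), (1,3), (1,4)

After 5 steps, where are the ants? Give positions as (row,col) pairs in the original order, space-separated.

Step 1: ant0:(1,2)->N->(0,2) | ant1:(1,3)->N->(0,3) | ant2:(1,4)->N->(0,4)
  grid max=2 at (3,2)
Step 2: ant0:(0,2)->E->(0,3) | ant1:(0,3)->E->(0,4) | ant2:(0,4)->W->(0,3)
  grid max=4 at (0,3)
Step 3: ant0:(0,3)->E->(0,4) | ant1:(0,4)->W->(0,3) | ant2:(0,3)->E->(0,4)
  grid max=5 at (0,3)
Step 4: ant0:(0,4)->W->(0,3) | ant1:(0,3)->E->(0,4) | ant2:(0,4)->W->(0,3)
  grid max=8 at (0,3)
Step 5: ant0:(0,3)->E->(0,4) | ant1:(0,4)->W->(0,3) | ant2:(0,3)->E->(0,4)
  grid max=9 at (0,3)

(0,4) (0,3) (0,4)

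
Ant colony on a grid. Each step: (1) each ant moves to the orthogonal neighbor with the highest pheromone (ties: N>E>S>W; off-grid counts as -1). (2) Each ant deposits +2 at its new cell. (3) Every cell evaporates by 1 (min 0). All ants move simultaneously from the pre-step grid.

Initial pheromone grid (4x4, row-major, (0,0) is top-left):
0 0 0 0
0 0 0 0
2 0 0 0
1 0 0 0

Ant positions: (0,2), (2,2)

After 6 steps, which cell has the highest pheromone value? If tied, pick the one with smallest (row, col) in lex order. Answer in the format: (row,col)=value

Answer: (1,3)=5

Derivation:
Step 1: ant0:(0,2)->E->(0,3) | ant1:(2,2)->N->(1,2)
  grid max=1 at (0,3)
Step 2: ant0:(0,3)->S->(1,3) | ant1:(1,2)->N->(0,2)
  grid max=1 at (0,2)
Step 3: ant0:(1,3)->N->(0,3) | ant1:(0,2)->E->(0,3)
  grid max=3 at (0,3)
Step 4: ant0:(0,3)->S->(1,3) | ant1:(0,3)->S->(1,3)
  grid max=3 at (1,3)
Step 5: ant0:(1,3)->N->(0,3) | ant1:(1,3)->N->(0,3)
  grid max=5 at (0,3)
Step 6: ant0:(0,3)->S->(1,3) | ant1:(0,3)->S->(1,3)
  grid max=5 at (1,3)
Final grid:
  0 0 0 4
  0 0 0 5
  0 0 0 0
  0 0 0 0
Max pheromone 5 at (1,3)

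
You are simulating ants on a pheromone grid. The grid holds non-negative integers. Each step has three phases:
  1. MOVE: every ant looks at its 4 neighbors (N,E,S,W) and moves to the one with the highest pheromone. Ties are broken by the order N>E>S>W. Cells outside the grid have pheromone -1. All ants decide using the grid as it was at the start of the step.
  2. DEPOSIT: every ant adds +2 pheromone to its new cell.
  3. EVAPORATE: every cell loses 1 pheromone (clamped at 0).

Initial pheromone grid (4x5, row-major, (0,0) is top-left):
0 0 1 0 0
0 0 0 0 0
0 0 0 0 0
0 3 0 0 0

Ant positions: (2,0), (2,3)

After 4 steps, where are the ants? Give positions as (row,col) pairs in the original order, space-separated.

Step 1: ant0:(2,0)->N->(1,0) | ant1:(2,3)->N->(1,3)
  grid max=2 at (3,1)
Step 2: ant0:(1,0)->N->(0,0) | ant1:(1,3)->N->(0,3)
  grid max=1 at (0,0)
Step 3: ant0:(0,0)->E->(0,1) | ant1:(0,3)->E->(0,4)
  grid max=1 at (0,1)
Step 4: ant0:(0,1)->E->(0,2) | ant1:(0,4)->S->(1,4)
  grid max=1 at (0,2)

(0,2) (1,4)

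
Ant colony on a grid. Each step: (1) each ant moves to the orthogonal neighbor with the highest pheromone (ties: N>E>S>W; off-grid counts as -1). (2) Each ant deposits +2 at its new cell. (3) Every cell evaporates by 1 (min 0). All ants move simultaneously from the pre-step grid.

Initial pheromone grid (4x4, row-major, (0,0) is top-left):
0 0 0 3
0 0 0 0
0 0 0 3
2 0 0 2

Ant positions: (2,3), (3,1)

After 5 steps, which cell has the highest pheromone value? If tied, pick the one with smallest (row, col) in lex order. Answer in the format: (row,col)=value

Step 1: ant0:(2,3)->S->(3,3) | ant1:(3,1)->W->(3,0)
  grid max=3 at (3,0)
Step 2: ant0:(3,3)->N->(2,3) | ant1:(3,0)->N->(2,0)
  grid max=3 at (2,3)
Step 3: ant0:(2,3)->S->(3,3) | ant1:(2,0)->S->(3,0)
  grid max=3 at (3,0)
Step 4: ant0:(3,3)->N->(2,3) | ant1:(3,0)->N->(2,0)
  grid max=3 at (2,3)
Step 5: ant0:(2,3)->S->(3,3) | ant1:(2,0)->S->(3,0)
  grid max=3 at (3,0)
Final grid:
  0 0 0 0
  0 0 0 0
  0 0 0 2
  3 0 0 3
Max pheromone 3 at (3,0)

Answer: (3,0)=3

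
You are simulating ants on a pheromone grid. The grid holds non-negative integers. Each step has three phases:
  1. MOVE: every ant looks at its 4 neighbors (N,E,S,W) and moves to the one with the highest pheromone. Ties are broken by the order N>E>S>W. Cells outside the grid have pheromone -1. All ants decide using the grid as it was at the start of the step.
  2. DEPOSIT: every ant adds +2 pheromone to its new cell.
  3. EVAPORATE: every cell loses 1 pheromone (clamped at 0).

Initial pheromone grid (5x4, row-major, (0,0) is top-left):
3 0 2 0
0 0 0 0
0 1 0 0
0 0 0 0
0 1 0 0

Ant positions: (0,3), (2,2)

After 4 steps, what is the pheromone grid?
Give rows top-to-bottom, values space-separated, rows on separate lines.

After step 1: ants at (0,2),(2,1)
  2 0 3 0
  0 0 0 0
  0 2 0 0
  0 0 0 0
  0 0 0 0
After step 2: ants at (0,3),(1,1)
  1 0 2 1
  0 1 0 0
  0 1 0 0
  0 0 0 0
  0 0 0 0
After step 3: ants at (0,2),(2,1)
  0 0 3 0
  0 0 0 0
  0 2 0 0
  0 0 0 0
  0 0 0 0
After step 4: ants at (0,3),(1,1)
  0 0 2 1
  0 1 0 0
  0 1 0 0
  0 0 0 0
  0 0 0 0

0 0 2 1
0 1 0 0
0 1 0 0
0 0 0 0
0 0 0 0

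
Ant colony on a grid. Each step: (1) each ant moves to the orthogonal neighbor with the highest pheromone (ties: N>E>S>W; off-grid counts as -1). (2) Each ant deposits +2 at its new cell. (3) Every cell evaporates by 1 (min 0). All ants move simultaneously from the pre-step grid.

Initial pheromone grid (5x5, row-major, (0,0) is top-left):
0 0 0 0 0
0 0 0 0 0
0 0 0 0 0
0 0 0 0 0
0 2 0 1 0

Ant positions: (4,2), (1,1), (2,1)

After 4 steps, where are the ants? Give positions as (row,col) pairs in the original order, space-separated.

Step 1: ant0:(4,2)->W->(4,1) | ant1:(1,1)->N->(0,1) | ant2:(2,1)->N->(1,1)
  grid max=3 at (4,1)
Step 2: ant0:(4,1)->N->(3,1) | ant1:(0,1)->S->(1,1) | ant2:(1,1)->N->(0,1)
  grid max=2 at (0,1)
Step 3: ant0:(3,1)->S->(4,1) | ant1:(1,1)->N->(0,1) | ant2:(0,1)->S->(1,1)
  grid max=3 at (0,1)
Step 4: ant0:(4,1)->N->(3,1) | ant1:(0,1)->S->(1,1) | ant2:(1,1)->N->(0,1)
  grid max=4 at (0,1)

(3,1) (1,1) (0,1)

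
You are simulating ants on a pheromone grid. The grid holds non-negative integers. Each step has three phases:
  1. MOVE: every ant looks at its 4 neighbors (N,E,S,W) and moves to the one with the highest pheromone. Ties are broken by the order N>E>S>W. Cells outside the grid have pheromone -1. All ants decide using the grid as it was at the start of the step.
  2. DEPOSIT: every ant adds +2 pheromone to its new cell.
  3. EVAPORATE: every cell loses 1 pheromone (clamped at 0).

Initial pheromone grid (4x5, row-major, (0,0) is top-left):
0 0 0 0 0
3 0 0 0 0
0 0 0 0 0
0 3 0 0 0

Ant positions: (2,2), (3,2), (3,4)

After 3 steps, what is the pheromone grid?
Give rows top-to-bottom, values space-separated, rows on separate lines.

After step 1: ants at (1,2),(3,1),(2,4)
  0 0 0 0 0
  2 0 1 0 0
  0 0 0 0 1
  0 4 0 0 0
After step 2: ants at (0,2),(2,1),(1,4)
  0 0 1 0 0
  1 0 0 0 1
  0 1 0 0 0
  0 3 0 0 0
After step 3: ants at (0,3),(3,1),(0,4)
  0 0 0 1 1
  0 0 0 0 0
  0 0 0 0 0
  0 4 0 0 0

0 0 0 1 1
0 0 0 0 0
0 0 0 0 0
0 4 0 0 0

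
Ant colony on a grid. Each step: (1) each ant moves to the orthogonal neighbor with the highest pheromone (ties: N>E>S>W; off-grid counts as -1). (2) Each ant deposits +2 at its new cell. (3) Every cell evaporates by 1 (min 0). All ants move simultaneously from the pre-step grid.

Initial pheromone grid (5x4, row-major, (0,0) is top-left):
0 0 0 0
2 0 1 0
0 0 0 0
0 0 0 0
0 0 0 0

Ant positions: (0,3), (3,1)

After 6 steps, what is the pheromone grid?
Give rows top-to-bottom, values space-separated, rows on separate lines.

After step 1: ants at (1,3),(2,1)
  0 0 0 0
  1 0 0 1
  0 1 0 0
  0 0 0 0
  0 0 0 0
After step 2: ants at (0,3),(1,1)
  0 0 0 1
  0 1 0 0
  0 0 0 0
  0 0 0 0
  0 0 0 0
After step 3: ants at (1,3),(0,1)
  0 1 0 0
  0 0 0 1
  0 0 0 0
  0 0 0 0
  0 0 0 0
After step 4: ants at (0,3),(0,2)
  0 0 1 1
  0 0 0 0
  0 0 0 0
  0 0 0 0
  0 0 0 0
After step 5: ants at (0,2),(0,3)
  0 0 2 2
  0 0 0 0
  0 0 0 0
  0 0 0 0
  0 0 0 0
After step 6: ants at (0,3),(0,2)
  0 0 3 3
  0 0 0 0
  0 0 0 0
  0 0 0 0
  0 0 0 0

0 0 3 3
0 0 0 0
0 0 0 0
0 0 0 0
0 0 0 0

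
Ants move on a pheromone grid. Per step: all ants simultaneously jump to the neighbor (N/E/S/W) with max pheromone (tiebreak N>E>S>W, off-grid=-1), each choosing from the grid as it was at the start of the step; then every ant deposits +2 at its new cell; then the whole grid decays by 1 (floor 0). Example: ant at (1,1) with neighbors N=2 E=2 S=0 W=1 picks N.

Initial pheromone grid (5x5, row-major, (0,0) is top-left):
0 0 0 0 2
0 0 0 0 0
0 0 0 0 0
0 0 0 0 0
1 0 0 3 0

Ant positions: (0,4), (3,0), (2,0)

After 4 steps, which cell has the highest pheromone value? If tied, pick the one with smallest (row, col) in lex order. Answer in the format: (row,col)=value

Answer: (0,4)=2

Derivation:
Step 1: ant0:(0,4)->S->(1,4) | ant1:(3,0)->S->(4,0) | ant2:(2,0)->N->(1,0)
  grid max=2 at (4,0)
Step 2: ant0:(1,4)->N->(0,4) | ant1:(4,0)->N->(3,0) | ant2:(1,0)->N->(0,0)
  grid max=2 at (0,4)
Step 3: ant0:(0,4)->S->(1,4) | ant1:(3,0)->S->(4,0) | ant2:(0,0)->E->(0,1)
  grid max=2 at (4,0)
Step 4: ant0:(1,4)->N->(0,4) | ant1:(4,0)->N->(3,0) | ant2:(0,1)->E->(0,2)
  grid max=2 at (0,4)
Final grid:
  0 0 1 0 2
  0 0 0 0 0
  0 0 0 0 0
  1 0 0 0 0
  1 0 0 0 0
Max pheromone 2 at (0,4)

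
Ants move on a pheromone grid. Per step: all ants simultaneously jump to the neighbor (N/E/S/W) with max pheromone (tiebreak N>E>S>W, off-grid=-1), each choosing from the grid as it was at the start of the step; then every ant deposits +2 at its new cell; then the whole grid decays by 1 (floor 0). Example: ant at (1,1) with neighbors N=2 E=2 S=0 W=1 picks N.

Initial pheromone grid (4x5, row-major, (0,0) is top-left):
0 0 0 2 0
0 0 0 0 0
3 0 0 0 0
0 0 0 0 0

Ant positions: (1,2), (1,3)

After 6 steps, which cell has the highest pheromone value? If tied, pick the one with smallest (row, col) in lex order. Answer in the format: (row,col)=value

Step 1: ant0:(1,2)->N->(0,2) | ant1:(1,3)->N->(0,3)
  grid max=3 at (0,3)
Step 2: ant0:(0,2)->E->(0,3) | ant1:(0,3)->W->(0,2)
  grid max=4 at (0,3)
Step 3: ant0:(0,3)->W->(0,2) | ant1:(0,2)->E->(0,3)
  grid max=5 at (0,3)
Step 4: ant0:(0,2)->E->(0,3) | ant1:(0,3)->W->(0,2)
  grid max=6 at (0,3)
Step 5: ant0:(0,3)->W->(0,2) | ant1:(0,2)->E->(0,3)
  grid max=7 at (0,3)
Step 6: ant0:(0,2)->E->(0,3) | ant1:(0,3)->W->(0,2)
  grid max=8 at (0,3)
Final grid:
  0 0 6 8 0
  0 0 0 0 0
  0 0 0 0 0
  0 0 0 0 0
Max pheromone 8 at (0,3)

Answer: (0,3)=8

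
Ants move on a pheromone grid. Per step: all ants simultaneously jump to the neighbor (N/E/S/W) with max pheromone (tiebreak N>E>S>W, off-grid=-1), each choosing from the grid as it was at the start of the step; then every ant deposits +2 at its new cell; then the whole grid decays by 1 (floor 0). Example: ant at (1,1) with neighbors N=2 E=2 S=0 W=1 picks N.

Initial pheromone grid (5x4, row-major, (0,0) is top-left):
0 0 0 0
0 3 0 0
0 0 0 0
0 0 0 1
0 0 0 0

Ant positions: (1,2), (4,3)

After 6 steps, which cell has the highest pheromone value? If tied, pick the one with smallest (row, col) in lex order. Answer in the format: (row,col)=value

Answer: (1,1)=3

Derivation:
Step 1: ant0:(1,2)->W->(1,1) | ant1:(4,3)->N->(3,3)
  grid max=4 at (1,1)
Step 2: ant0:(1,1)->N->(0,1) | ant1:(3,3)->N->(2,3)
  grid max=3 at (1,1)
Step 3: ant0:(0,1)->S->(1,1) | ant1:(2,3)->S->(3,3)
  grid max=4 at (1,1)
Step 4: ant0:(1,1)->N->(0,1) | ant1:(3,3)->N->(2,3)
  grid max=3 at (1,1)
Step 5: ant0:(0,1)->S->(1,1) | ant1:(2,3)->S->(3,3)
  grid max=4 at (1,1)
Step 6: ant0:(1,1)->N->(0,1) | ant1:(3,3)->N->(2,3)
  grid max=3 at (1,1)
Final grid:
  0 1 0 0
  0 3 0 0
  0 0 0 1
  0 0 0 1
  0 0 0 0
Max pheromone 3 at (1,1)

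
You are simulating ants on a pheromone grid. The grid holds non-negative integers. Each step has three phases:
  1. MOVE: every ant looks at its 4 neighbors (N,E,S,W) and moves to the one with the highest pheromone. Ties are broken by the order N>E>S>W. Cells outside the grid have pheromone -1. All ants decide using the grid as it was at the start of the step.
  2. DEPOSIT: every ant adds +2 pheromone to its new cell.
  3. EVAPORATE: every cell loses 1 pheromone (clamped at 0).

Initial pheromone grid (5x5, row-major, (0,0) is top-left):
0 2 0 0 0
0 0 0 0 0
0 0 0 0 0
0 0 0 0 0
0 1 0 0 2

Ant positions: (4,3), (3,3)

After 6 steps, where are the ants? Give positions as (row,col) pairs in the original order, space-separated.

Step 1: ant0:(4,3)->E->(4,4) | ant1:(3,3)->N->(2,3)
  grid max=3 at (4,4)
Step 2: ant0:(4,4)->N->(3,4) | ant1:(2,3)->N->(1,3)
  grid max=2 at (4,4)
Step 3: ant0:(3,4)->S->(4,4) | ant1:(1,3)->N->(0,3)
  grid max=3 at (4,4)
Step 4: ant0:(4,4)->N->(3,4) | ant1:(0,3)->E->(0,4)
  grid max=2 at (4,4)
Step 5: ant0:(3,4)->S->(4,4) | ant1:(0,4)->S->(1,4)
  grid max=3 at (4,4)
Step 6: ant0:(4,4)->N->(3,4) | ant1:(1,4)->N->(0,4)
  grid max=2 at (4,4)

(3,4) (0,4)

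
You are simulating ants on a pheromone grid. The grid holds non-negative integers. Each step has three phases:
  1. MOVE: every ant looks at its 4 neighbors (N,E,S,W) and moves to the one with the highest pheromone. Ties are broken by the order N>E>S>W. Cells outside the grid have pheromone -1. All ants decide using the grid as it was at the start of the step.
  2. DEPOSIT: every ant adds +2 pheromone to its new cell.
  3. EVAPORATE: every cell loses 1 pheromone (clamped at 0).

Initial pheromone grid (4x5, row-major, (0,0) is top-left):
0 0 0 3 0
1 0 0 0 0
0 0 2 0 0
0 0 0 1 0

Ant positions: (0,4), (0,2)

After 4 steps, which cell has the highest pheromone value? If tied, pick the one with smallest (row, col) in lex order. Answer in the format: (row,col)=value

Answer: (0,3)=7

Derivation:
Step 1: ant0:(0,4)->W->(0,3) | ant1:(0,2)->E->(0,3)
  grid max=6 at (0,3)
Step 2: ant0:(0,3)->E->(0,4) | ant1:(0,3)->E->(0,4)
  grid max=5 at (0,3)
Step 3: ant0:(0,4)->W->(0,3) | ant1:(0,4)->W->(0,3)
  grid max=8 at (0,3)
Step 4: ant0:(0,3)->E->(0,4) | ant1:(0,3)->E->(0,4)
  grid max=7 at (0,3)
Final grid:
  0 0 0 7 5
  0 0 0 0 0
  0 0 0 0 0
  0 0 0 0 0
Max pheromone 7 at (0,3)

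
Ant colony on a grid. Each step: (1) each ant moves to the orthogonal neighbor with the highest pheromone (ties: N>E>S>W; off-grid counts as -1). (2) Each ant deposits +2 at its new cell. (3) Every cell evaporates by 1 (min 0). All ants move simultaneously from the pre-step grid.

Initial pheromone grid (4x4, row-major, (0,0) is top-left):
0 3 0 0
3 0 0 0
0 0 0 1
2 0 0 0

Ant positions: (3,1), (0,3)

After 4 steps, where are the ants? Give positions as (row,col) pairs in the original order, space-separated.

Step 1: ant0:(3,1)->W->(3,0) | ant1:(0,3)->S->(1,3)
  grid max=3 at (3,0)
Step 2: ant0:(3,0)->N->(2,0) | ant1:(1,3)->N->(0,3)
  grid max=2 at (3,0)
Step 3: ant0:(2,0)->S->(3,0) | ant1:(0,3)->S->(1,3)
  grid max=3 at (3,0)
Step 4: ant0:(3,0)->N->(2,0) | ant1:(1,3)->N->(0,3)
  grid max=2 at (3,0)

(2,0) (0,3)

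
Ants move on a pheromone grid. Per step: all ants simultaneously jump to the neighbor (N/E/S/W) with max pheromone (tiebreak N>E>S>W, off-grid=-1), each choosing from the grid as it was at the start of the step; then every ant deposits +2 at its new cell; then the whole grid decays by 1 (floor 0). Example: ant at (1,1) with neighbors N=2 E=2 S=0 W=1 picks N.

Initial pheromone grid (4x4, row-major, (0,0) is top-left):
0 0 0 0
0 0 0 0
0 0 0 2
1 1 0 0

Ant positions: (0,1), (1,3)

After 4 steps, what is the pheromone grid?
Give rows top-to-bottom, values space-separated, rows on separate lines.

After step 1: ants at (0,2),(2,3)
  0 0 1 0
  0 0 0 0
  0 0 0 3
  0 0 0 0
After step 2: ants at (0,3),(1,3)
  0 0 0 1
  0 0 0 1
  0 0 0 2
  0 0 0 0
After step 3: ants at (1,3),(2,3)
  0 0 0 0
  0 0 0 2
  0 0 0 3
  0 0 0 0
After step 4: ants at (2,3),(1,3)
  0 0 0 0
  0 0 0 3
  0 0 0 4
  0 0 0 0

0 0 0 0
0 0 0 3
0 0 0 4
0 0 0 0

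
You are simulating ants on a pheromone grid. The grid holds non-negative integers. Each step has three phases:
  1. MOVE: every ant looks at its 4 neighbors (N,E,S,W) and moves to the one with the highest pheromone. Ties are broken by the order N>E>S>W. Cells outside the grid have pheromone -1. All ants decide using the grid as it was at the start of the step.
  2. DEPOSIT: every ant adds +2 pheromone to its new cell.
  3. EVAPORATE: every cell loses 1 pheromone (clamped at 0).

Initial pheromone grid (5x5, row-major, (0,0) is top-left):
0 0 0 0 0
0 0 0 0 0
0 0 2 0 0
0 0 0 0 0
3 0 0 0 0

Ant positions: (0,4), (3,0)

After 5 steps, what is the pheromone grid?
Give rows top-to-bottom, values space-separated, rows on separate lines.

After step 1: ants at (1,4),(4,0)
  0 0 0 0 0
  0 0 0 0 1
  0 0 1 0 0
  0 0 0 0 0
  4 0 0 0 0
After step 2: ants at (0,4),(3,0)
  0 0 0 0 1
  0 0 0 0 0
  0 0 0 0 0
  1 0 0 0 0
  3 0 0 0 0
After step 3: ants at (1,4),(4,0)
  0 0 0 0 0
  0 0 0 0 1
  0 0 0 0 0
  0 0 0 0 0
  4 0 0 0 0
After step 4: ants at (0,4),(3,0)
  0 0 0 0 1
  0 0 0 0 0
  0 0 0 0 0
  1 0 0 0 0
  3 0 0 0 0
After step 5: ants at (1,4),(4,0)
  0 0 0 0 0
  0 0 0 0 1
  0 0 0 0 0
  0 0 0 0 0
  4 0 0 0 0

0 0 0 0 0
0 0 0 0 1
0 0 0 0 0
0 0 0 0 0
4 0 0 0 0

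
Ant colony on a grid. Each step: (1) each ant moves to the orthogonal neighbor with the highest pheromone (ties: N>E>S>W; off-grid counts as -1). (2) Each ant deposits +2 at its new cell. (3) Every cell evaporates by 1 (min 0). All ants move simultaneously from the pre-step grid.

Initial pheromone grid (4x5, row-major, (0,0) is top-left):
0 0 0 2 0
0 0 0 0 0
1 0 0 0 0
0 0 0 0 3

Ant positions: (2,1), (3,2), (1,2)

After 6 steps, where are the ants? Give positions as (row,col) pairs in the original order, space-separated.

Step 1: ant0:(2,1)->W->(2,0) | ant1:(3,2)->N->(2,2) | ant2:(1,2)->N->(0,2)
  grid max=2 at (2,0)
Step 2: ant0:(2,0)->N->(1,0) | ant1:(2,2)->N->(1,2) | ant2:(0,2)->E->(0,3)
  grid max=2 at (0,3)
Step 3: ant0:(1,0)->S->(2,0) | ant1:(1,2)->N->(0,2) | ant2:(0,3)->E->(0,4)
  grid max=2 at (2,0)
Step 4: ant0:(2,0)->N->(1,0) | ant1:(0,2)->E->(0,3) | ant2:(0,4)->W->(0,3)
  grid max=4 at (0,3)
Step 5: ant0:(1,0)->S->(2,0) | ant1:(0,3)->E->(0,4) | ant2:(0,3)->E->(0,4)
  grid max=3 at (0,3)
Step 6: ant0:(2,0)->N->(1,0) | ant1:(0,4)->W->(0,3) | ant2:(0,4)->W->(0,3)
  grid max=6 at (0,3)

(1,0) (0,3) (0,3)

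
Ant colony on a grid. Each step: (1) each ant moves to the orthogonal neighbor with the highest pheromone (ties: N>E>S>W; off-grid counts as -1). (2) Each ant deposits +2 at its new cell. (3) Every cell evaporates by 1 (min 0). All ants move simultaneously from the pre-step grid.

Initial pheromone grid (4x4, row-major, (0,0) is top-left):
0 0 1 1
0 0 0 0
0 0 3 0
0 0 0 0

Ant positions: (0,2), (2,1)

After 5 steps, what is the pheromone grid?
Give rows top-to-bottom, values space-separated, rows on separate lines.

After step 1: ants at (0,3),(2,2)
  0 0 0 2
  0 0 0 0
  0 0 4 0
  0 0 0 0
After step 2: ants at (1,3),(1,2)
  0 0 0 1
  0 0 1 1
  0 0 3 0
  0 0 0 0
After step 3: ants at (0,3),(2,2)
  0 0 0 2
  0 0 0 0
  0 0 4 0
  0 0 0 0
After step 4: ants at (1,3),(1,2)
  0 0 0 1
  0 0 1 1
  0 0 3 0
  0 0 0 0
After step 5: ants at (0,3),(2,2)
  0 0 0 2
  0 0 0 0
  0 0 4 0
  0 0 0 0

0 0 0 2
0 0 0 0
0 0 4 0
0 0 0 0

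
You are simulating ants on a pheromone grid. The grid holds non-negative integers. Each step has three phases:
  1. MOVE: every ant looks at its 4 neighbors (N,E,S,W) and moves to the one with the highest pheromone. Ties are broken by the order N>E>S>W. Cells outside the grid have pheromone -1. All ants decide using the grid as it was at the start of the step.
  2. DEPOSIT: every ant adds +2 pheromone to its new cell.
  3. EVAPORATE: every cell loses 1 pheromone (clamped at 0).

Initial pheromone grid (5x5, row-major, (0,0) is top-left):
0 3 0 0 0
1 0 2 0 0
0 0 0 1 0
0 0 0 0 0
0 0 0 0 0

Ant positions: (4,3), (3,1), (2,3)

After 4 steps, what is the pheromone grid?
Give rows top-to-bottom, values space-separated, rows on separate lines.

After step 1: ants at (3,3),(2,1),(1,3)
  0 2 0 0 0
  0 0 1 1 0
  0 1 0 0 0
  0 0 0 1 0
  0 0 0 0 0
After step 2: ants at (2,3),(1,1),(1,2)
  0 1 0 0 0
  0 1 2 0 0
  0 0 0 1 0
  0 0 0 0 0
  0 0 0 0 0
After step 3: ants at (1,3),(1,2),(1,1)
  0 0 0 0 0
  0 2 3 1 0
  0 0 0 0 0
  0 0 0 0 0
  0 0 0 0 0
After step 4: ants at (1,2),(1,1),(1,2)
  0 0 0 0 0
  0 3 6 0 0
  0 0 0 0 0
  0 0 0 0 0
  0 0 0 0 0

0 0 0 0 0
0 3 6 0 0
0 0 0 0 0
0 0 0 0 0
0 0 0 0 0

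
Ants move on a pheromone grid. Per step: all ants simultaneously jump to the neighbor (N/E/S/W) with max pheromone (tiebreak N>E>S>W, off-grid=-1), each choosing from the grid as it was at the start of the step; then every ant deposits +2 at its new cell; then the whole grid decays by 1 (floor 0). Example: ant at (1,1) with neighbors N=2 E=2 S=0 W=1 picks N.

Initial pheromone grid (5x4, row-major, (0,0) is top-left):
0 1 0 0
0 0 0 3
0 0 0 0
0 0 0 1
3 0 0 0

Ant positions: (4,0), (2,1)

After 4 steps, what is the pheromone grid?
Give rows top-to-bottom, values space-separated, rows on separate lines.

After step 1: ants at (3,0),(1,1)
  0 0 0 0
  0 1 0 2
  0 0 0 0
  1 0 0 0
  2 0 0 0
After step 2: ants at (4,0),(0,1)
  0 1 0 0
  0 0 0 1
  0 0 0 0
  0 0 0 0
  3 0 0 0
After step 3: ants at (3,0),(0,2)
  0 0 1 0
  0 0 0 0
  0 0 0 0
  1 0 0 0
  2 0 0 0
After step 4: ants at (4,0),(0,3)
  0 0 0 1
  0 0 0 0
  0 0 0 0
  0 0 0 0
  3 0 0 0

0 0 0 1
0 0 0 0
0 0 0 0
0 0 0 0
3 0 0 0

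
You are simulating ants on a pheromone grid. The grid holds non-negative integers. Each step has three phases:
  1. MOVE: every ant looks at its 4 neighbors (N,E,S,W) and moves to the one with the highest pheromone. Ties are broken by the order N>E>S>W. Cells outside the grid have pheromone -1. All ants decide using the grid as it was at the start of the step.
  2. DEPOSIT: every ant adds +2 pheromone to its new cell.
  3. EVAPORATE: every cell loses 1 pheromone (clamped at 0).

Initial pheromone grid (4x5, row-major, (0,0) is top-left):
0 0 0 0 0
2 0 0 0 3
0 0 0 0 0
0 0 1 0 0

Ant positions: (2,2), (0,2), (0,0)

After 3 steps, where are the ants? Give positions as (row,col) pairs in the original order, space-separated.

Step 1: ant0:(2,2)->S->(3,2) | ant1:(0,2)->E->(0,3) | ant2:(0,0)->S->(1,0)
  grid max=3 at (1,0)
Step 2: ant0:(3,2)->N->(2,2) | ant1:(0,3)->E->(0,4) | ant2:(1,0)->N->(0,0)
  grid max=2 at (1,0)
Step 3: ant0:(2,2)->S->(3,2) | ant1:(0,4)->S->(1,4) | ant2:(0,0)->S->(1,0)
  grid max=3 at (1,0)

(3,2) (1,4) (1,0)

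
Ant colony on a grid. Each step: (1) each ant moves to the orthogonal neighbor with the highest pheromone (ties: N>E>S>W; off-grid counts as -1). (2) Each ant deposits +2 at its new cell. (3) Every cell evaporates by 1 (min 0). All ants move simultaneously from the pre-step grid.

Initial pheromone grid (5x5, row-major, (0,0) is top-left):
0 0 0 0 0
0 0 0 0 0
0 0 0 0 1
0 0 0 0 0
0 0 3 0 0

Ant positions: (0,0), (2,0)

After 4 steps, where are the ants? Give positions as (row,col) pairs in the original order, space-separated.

Step 1: ant0:(0,0)->E->(0,1) | ant1:(2,0)->N->(1,0)
  grid max=2 at (4,2)
Step 2: ant0:(0,1)->E->(0,2) | ant1:(1,0)->N->(0,0)
  grid max=1 at (0,0)
Step 3: ant0:(0,2)->E->(0,3) | ant1:(0,0)->E->(0,1)
  grid max=1 at (0,1)
Step 4: ant0:(0,3)->E->(0,4) | ant1:(0,1)->E->(0,2)
  grid max=1 at (0,2)

(0,4) (0,2)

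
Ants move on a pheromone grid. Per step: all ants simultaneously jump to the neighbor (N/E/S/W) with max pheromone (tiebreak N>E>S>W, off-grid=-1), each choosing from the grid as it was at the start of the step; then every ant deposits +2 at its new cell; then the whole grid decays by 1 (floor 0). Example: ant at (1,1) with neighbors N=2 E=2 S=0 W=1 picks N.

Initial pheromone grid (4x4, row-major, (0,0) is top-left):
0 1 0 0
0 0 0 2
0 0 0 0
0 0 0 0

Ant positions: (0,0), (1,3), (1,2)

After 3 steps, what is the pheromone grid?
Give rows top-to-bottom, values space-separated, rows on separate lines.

After step 1: ants at (0,1),(0,3),(1,3)
  0 2 0 1
  0 0 0 3
  0 0 0 0
  0 0 0 0
After step 2: ants at (0,2),(1,3),(0,3)
  0 1 1 2
  0 0 0 4
  0 0 0 0
  0 0 0 0
After step 3: ants at (0,3),(0,3),(1,3)
  0 0 0 5
  0 0 0 5
  0 0 0 0
  0 0 0 0

0 0 0 5
0 0 0 5
0 0 0 0
0 0 0 0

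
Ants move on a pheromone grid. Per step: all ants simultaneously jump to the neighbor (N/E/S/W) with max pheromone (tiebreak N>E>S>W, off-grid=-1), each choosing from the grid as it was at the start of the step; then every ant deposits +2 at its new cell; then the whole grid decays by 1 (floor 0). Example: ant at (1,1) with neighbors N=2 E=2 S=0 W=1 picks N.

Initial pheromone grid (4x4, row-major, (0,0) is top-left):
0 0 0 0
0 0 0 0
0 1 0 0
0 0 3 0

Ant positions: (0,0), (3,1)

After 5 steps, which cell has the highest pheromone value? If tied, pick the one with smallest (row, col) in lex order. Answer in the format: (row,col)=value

Answer: (3,2)=4

Derivation:
Step 1: ant0:(0,0)->E->(0,1) | ant1:(3,1)->E->(3,2)
  grid max=4 at (3,2)
Step 2: ant0:(0,1)->E->(0,2) | ant1:(3,2)->N->(2,2)
  grid max=3 at (3,2)
Step 3: ant0:(0,2)->E->(0,3) | ant1:(2,2)->S->(3,2)
  grid max=4 at (3,2)
Step 4: ant0:(0,3)->S->(1,3) | ant1:(3,2)->N->(2,2)
  grid max=3 at (3,2)
Step 5: ant0:(1,3)->N->(0,3) | ant1:(2,2)->S->(3,2)
  grid max=4 at (3,2)
Final grid:
  0 0 0 1
  0 0 0 0
  0 0 0 0
  0 0 4 0
Max pheromone 4 at (3,2)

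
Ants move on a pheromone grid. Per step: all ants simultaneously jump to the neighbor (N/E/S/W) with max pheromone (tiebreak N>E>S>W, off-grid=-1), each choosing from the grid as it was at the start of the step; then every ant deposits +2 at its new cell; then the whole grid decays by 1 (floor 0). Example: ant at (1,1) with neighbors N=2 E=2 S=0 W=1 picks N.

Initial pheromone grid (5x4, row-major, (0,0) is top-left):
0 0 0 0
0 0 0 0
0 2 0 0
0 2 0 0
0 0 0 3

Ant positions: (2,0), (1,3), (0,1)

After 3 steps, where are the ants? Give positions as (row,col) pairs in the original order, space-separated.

Step 1: ant0:(2,0)->E->(2,1) | ant1:(1,3)->N->(0,3) | ant2:(0,1)->E->(0,2)
  grid max=3 at (2,1)
Step 2: ant0:(2,1)->S->(3,1) | ant1:(0,3)->W->(0,2) | ant2:(0,2)->E->(0,3)
  grid max=2 at (0,2)
Step 3: ant0:(3,1)->N->(2,1) | ant1:(0,2)->E->(0,3) | ant2:(0,3)->W->(0,2)
  grid max=3 at (0,2)

(2,1) (0,3) (0,2)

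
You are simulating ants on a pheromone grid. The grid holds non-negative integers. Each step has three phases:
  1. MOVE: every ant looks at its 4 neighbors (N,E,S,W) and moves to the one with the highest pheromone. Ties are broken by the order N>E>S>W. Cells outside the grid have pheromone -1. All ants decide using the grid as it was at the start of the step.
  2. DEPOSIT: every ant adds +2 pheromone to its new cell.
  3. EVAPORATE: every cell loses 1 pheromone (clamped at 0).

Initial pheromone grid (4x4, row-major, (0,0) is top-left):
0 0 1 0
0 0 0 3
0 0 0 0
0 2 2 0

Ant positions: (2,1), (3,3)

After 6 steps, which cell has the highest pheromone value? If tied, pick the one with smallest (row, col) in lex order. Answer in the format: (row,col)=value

Step 1: ant0:(2,1)->S->(3,1) | ant1:(3,3)->W->(3,2)
  grid max=3 at (3,1)
Step 2: ant0:(3,1)->E->(3,2) | ant1:(3,2)->W->(3,1)
  grid max=4 at (3,1)
Step 3: ant0:(3,2)->W->(3,1) | ant1:(3,1)->E->(3,2)
  grid max=5 at (3,1)
Step 4: ant0:(3,1)->E->(3,2) | ant1:(3,2)->W->(3,1)
  grid max=6 at (3,1)
Step 5: ant0:(3,2)->W->(3,1) | ant1:(3,1)->E->(3,2)
  grid max=7 at (3,1)
Step 6: ant0:(3,1)->E->(3,2) | ant1:(3,2)->W->(3,1)
  grid max=8 at (3,1)
Final grid:
  0 0 0 0
  0 0 0 0
  0 0 0 0
  0 8 8 0
Max pheromone 8 at (3,1)

Answer: (3,1)=8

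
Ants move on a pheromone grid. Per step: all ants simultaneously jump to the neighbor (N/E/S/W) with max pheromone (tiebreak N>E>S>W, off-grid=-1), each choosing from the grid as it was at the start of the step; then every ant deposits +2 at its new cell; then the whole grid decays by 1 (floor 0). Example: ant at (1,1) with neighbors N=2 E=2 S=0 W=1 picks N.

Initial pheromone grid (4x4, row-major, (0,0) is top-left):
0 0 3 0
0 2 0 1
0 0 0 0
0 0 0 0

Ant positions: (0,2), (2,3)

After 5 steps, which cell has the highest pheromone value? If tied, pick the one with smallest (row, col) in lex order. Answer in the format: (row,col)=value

Step 1: ant0:(0,2)->E->(0,3) | ant1:(2,3)->N->(1,3)
  grid max=2 at (0,2)
Step 2: ant0:(0,3)->S->(1,3) | ant1:(1,3)->N->(0,3)
  grid max=3 at (1,3)
Step 3: ant0:(1,3)->N->(0,3) | ant1:(0,3)->S->(1,3)
  grid max=4 at (1,3)
Step 4: ant0:(0,3)->S->(1,3) | ant1:(1,3)->N->(0,3)
  grid max=5 at (1,3)
Step 5: ant0:(1,3)->N->(0,3) | ant1:(0,3)->S->(1,3)
  grid max=6 at (1,3)
Final grid:
  0 0 0 5
  0 0 0 6
  0 0 0 0
  0 0 0 0
Max pheromone 6 at (1,3)

Answer: (1,3)=6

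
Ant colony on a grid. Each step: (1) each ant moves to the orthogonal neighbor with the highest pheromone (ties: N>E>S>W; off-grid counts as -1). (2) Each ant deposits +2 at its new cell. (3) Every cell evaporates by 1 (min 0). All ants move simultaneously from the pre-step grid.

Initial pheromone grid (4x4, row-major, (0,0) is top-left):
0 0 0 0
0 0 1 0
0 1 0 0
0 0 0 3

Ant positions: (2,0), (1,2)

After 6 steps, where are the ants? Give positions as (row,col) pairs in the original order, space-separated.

Step 1: ant0:(2,0)->E->(2,1) | ant1:(1,2)->N->(0,2)
  grid max=2 at (2,1)
Step 2: ant0:(2,1)->N->(1,1) | ant1:(0,2)->E->(0,3)
  grid max=1 at (0,3)
Step 3: ant0:(1,1)->S->(2,1) | ant1:(0,3)->S->(1,3)
  grid max=2 at (2,1)
Step 4: ant0:(2,1)->N->(1,1) | ant1:(1,3)->N->(0,3)
  grid max=1 at (0,3)
Step 5: ant0:(1,1)->S->(2,1) | ant1:(0,3)->S->(1,3)
  grid max=2 at (2,1)
Step 6: ant0:(2,1)->N->(1,1) | ant1:(1,3)->N->(0,3)
  grid max=1 at (0,3)

(1,1) (0,3)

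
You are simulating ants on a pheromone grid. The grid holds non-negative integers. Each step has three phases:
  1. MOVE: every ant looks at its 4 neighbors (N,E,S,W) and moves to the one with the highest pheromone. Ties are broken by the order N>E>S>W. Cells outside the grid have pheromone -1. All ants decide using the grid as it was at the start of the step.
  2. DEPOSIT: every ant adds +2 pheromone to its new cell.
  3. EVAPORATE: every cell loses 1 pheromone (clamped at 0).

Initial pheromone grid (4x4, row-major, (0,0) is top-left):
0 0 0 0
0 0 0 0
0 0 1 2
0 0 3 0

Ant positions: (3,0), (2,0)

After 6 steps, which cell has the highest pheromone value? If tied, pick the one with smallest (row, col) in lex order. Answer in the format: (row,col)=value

Step 1: ant0:(3,0)->N->(2,0) | ant1:(2,0)->N->(1,0)
  grid max=2 at (3,2)
Step 2: ant0:(2,0)->N->(1,0) | ant1:(1,0)->S->(2,0)
  grid max=2 at (1,0)
Step 3: ant0:(1,0)->S->(2,0) | ant1:(2,0)->N->(1,0)
  grid max=3 at (1,0)
Step 4: ant0:(2,0)->N->(1,0) | ant1:(1,0)->S->(2,0)
  grid max=4 at (1,0)
Step 5: ant0:(1,0)->S->(2,0) | ant1:(2,0)->N->(1,0)
  grid max=5 at (1,0)
Step 6: ant0:(2,0)->N->(1,0) | ant1:(1,0)->S->(2,0)
  grid max=6 at (1,0)
Final grid:
  0 0 0 0
  6 0 0 0
  6 0 0 0
  0 0 0 0
Max pheromone 6 at (1,0)

Answer: (1,0)=6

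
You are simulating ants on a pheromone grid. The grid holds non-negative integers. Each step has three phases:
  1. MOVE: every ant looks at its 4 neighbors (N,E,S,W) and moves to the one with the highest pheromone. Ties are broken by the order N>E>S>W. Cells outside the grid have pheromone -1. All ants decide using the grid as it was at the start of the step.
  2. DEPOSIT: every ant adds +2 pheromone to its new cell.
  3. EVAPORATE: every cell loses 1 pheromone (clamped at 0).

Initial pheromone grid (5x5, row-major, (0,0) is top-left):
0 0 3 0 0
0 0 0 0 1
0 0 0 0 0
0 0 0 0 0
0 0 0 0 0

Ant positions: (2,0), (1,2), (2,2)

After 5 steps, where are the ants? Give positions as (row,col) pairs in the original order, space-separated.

Step 1: ant0:(2,0)->N->(1,0) | ant1:(1,2)->N->(0,2) | ant2:(2,2)->N->(1,2)
  grid max=4 at (0,2)
Step 2: ant0:(1,0)->N->(0,0) | ant1:(0,2)->S->(1,2) | ant2:(1,2)->N->(0,2)
  grid max=5 at (0,2)
Step 3: ant0:(0,0)->E->(0,1) | ant1:(1,2)->N->(0,2) | ant2:(0,2)->S->(1,2)
  grid max=6 at (0,2)
Step 4: ant0:(0,1)->E->(0,2) | ant1:(0,2)->S->(1,2) | ant2:(1,2)->N->(0,2)
  grid max=9 at (0,2)
Step 5: ant0:(0,2)->S->(1,2) | ant1:(1,2)->N->(0,2) | ant2:(0,2)->S->(1,2)
  grid max=10 at (0,2)

(1,2) (0,2) (1,2)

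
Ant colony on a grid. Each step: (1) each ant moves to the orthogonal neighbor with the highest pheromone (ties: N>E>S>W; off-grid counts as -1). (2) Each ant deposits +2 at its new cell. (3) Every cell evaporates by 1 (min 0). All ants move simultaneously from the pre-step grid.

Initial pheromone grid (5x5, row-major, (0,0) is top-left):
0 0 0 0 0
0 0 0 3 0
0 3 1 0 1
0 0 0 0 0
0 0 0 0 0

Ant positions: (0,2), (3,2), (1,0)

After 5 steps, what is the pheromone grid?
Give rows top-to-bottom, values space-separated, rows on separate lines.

After step 1: ants at (0,3),(2,2),(0,0)
  1 0 0 1 0
  0 0 0 2 0
  0 2 2 0 0
  0 0 0 0 0
  0 0 0 0 0
After step 2: ants at (1,3),(2,1),(0,1)
  0 1 0 0 0
  0 0 0 3 0
  0 3 1 0 0
  0 0 0 0 0
  0 0 0 0 0
After step 3: ants at (0,3),(2,2),(0,2)
  0 0 1 1 0
  0 0 0 2 0
  0 2 2 0 0
  0 0 0 0 0
  0 0 0 0 0
After step 4: ants at (1,3),(2,1),(0,3)
  0 0 0 2 0
  0 0 0 3 0
  0 3 1 0 0
  0 0 0 0 0
  0 0 0 0 0
After step 5: ants at (0,3),(2,2),(1,3)
  0 0 0 3 0
  0 0 0 4 0
  0 2 2 0 0
  0 0 0 0 0
  0 0 0 0 0

0 0 0 3 0
0 0 0 4 0
0 2 2 0 0
0 0 0 0 0
0 0 0 0 0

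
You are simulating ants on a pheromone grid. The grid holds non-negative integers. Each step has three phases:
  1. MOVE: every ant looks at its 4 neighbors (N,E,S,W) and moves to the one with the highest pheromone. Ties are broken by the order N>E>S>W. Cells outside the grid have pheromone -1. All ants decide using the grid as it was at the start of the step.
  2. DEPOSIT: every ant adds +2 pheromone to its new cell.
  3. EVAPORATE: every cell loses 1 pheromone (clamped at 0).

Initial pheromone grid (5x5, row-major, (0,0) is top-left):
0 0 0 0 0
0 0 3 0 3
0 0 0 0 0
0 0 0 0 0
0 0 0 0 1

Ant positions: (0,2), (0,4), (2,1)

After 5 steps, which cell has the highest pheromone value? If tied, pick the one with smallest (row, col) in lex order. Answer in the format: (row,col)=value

Step 1: ant0:(0,2)->S->(1,2) | ant1:(0,4)->S->(1,4) | ant2:(2,1)->N->(1,1)
  grid max=4 at (1,2)
Step 2: ant0:(1,2)->W->(1,1) | ant1:(1,4)->N->(0,4) | ant2:(1,1)->E->(1,2)
  grid max=5 at (1,2)
Step 3: ant0:(1,1)->E->(1,2) | ant1:(0,4)->S->(1,4) | ant2:(1,2)->W->(1,1)
  grid max=6 at (1,2)
Step 4: ant0:(1,2)->W->(1,1) | ant1:(1,4)->N->(0,4) | ant2:(1,1)->E->(1,2)
  grid max=7 at (1,2)
Step 5: ant0:(1,1)->E->(1,2) | ant1:(0,4)->S->(1,4) | ant2:(1,2)->W->(1,1)
  grid max=8 at (1,2)
Final grid:
  0 0 0 0 0
  0 5 8 0 4
  0 0 0 0 0
  0 0 0 0 0
  0 0 0 0 0
Max pheromone 8 at (1,2)

Answer: (1,2)=8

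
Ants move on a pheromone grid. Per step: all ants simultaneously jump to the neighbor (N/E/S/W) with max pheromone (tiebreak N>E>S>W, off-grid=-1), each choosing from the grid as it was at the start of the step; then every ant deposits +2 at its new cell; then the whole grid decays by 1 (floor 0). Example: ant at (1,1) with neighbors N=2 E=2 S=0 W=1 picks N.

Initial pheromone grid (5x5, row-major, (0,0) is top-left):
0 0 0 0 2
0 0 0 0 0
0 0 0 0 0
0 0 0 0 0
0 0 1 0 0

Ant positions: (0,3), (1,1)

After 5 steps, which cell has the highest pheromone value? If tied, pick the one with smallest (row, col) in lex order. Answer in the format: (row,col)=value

Answer: (0,4)=5

Derivation:
Step 1: ant0:(0,3)->E->(0,4) | ant1:(1,1)->N->(0,1)
  grid max=3 at (0,4)
Step 2: ant0:(0,4)->S->(1,4) | ant1:(0,1)->E->(0,2)
  grid max=2 at (0,4)
Step 3: ant0:(1,4)->N->(0,4) | ant1:(0,2)->E->(0,3)
  grid max=3 at (0,4)
Step 4: ant0:(0,4)->W->(0,3) | ant1:(0,3)->E->(0,4)
  grid max=4 at (0,4)
Step 5: ant0:(0,3)->E->(0,4) | ant1:(0,4)->W->(0,3)
  grid max=5 at (0,4)
Final grid:
  0 0 0 3 5
  0 0 0 0 0
  0 0 0 0 0
  0 0 0 0 0
  0 0 0 0 0
Max pheromone 5 at (0,4)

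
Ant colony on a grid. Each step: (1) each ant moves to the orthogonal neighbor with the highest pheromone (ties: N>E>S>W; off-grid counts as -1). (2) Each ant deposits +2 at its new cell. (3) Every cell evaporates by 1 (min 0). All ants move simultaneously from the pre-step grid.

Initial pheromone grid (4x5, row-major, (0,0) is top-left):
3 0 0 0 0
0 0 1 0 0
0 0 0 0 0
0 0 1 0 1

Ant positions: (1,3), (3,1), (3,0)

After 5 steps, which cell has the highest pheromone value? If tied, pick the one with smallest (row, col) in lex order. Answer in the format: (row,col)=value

Answer: (1,2)=6

Derivation:
Step 1: ant0:(1,3)->W->(1,2) | ant1:(3,1)->E->(3,2) | ant2:(3,0)->N->(2,0)
  grid max=2 at (0,0)
Step 2: ant0:(1,2)->N->(0,2) | ant1:(3,2)->N->(2,2) | ant2:(2,0)->N->(1,0)
  grid max=1 at (0,0)
Step 3: ant0:(0,2)->S->(1,2) | ant1:(2,2)->N->(1,2) | ant2:(1,0)->N->(0,0)
  grid max=4 at (1,2)
Step 4: ant0:(1,2)->N->(0,2) | ant1:(1,2)->N->(0,2) | ant2:(0,0)->E->(0,1)
  grid max=3 at (0,2)
Step 5: ant0:(0,2)->S->(1,2) | ant1:(0,2)->S->(1,2) | ant2:(0,1)->E->(0,2)
  grid max=6 at (1,2)
Final grid:
  0 0 4 0 0
  0 0 6 0 0
  0 0 0 0 0
  0 0 0 0 0
Max pheromone 6 at (1,2)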